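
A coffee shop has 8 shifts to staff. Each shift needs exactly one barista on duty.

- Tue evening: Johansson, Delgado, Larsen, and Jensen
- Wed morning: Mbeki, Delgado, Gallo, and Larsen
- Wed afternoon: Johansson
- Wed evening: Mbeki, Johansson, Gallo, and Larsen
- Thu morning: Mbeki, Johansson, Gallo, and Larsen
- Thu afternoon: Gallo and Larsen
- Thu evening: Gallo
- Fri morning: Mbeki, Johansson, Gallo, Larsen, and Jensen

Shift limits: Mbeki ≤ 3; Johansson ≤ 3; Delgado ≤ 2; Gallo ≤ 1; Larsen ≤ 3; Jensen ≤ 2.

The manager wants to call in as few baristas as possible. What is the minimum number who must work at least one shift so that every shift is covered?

8 slots to fill and no one can take more than 3, so at least ⌈8/3⌉ = 3 baristas are needed.
No set of 3 baristas can cover every shift (each such set leaves at least one shift with no one available or exceeds a cap).
Mbeki, Johansson, Gallo, and Larsen alone can cover everything: Tue evening→Johansson, Wed morning→Mbeki, Wed afternoon→Johansson, Wed evening→Mbeki, Thu morning→Mbeki, Thu afternoon→Larsen, Thu evening→Gallo, Fri morning→Johansson.

4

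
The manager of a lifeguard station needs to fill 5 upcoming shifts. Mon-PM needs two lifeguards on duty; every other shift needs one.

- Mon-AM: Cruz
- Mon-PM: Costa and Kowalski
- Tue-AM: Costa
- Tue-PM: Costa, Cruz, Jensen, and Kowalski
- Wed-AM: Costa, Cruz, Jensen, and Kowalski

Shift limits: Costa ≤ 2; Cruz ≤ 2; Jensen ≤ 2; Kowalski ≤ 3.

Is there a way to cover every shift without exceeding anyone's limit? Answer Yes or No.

Yes

Mon-AM can only be covered by Cruz, so that assignment is forced.
Mon-PM can only be covered by Costa and Kowalski, so that assignment is forced.
Tue-AM can only be covered by Costa, so that assignment is forced.
One valid schedule: Mon-AM→Cruz, Mon-PM→Costa+Kowalski, Tue-AM→Costa, Tue-PM→Cruz, Wed-AM→Jensen.
Loads: Costa 2/2, Cruz 2/2, Jensen 1/2, Kowalski 1/3 — all within limits.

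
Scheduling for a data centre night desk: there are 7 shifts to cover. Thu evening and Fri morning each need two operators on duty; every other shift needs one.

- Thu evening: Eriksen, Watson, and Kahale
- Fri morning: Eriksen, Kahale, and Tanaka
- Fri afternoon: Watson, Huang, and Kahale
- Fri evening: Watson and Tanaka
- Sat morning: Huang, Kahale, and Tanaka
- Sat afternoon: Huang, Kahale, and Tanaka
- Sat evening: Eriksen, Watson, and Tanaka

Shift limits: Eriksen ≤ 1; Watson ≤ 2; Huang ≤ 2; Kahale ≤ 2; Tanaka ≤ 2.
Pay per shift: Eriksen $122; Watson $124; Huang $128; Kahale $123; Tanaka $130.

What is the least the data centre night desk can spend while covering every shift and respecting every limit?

$1132

Picking the cheapest available operator for each shift independently would cost $1105, but that ignores the shift limits.
An optimal schedule: Thu evening→Eriksen+Watson, Fri morning→Kahale+Tanaka, Fri afternoon→Huang, Fri evening→Watson, Sat morning→Huang, Sat afternoon→Kahale, Sat evening→Tanaka.
Total: 122 + 124 + 123 + 130 + 128 + 124 + 128 + 123 + 130 = $1132.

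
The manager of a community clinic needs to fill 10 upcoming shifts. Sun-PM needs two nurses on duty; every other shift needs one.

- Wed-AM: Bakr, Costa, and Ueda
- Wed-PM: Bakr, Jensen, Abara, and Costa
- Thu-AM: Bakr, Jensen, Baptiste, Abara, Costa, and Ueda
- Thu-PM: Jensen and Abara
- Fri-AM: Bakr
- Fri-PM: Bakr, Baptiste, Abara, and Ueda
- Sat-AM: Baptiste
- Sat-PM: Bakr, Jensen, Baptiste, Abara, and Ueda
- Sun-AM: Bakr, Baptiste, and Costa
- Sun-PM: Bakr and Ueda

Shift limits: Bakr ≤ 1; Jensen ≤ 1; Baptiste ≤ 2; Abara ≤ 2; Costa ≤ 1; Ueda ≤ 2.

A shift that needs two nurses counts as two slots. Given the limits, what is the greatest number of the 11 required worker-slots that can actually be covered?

Total capacity across all nurses is 1+1+2+2+1+2 = 9, and 11 slots are needed, so at most 9 can be filled.
An assignment achieving 9: Wed-AM→Costa, Wed-PM→Abara, Thu-PM→Jensen, Fri-AM→Bakr, Fri-PM→Abara, Sat-AM→Baptiste, Sat-PM→Ueda, Sun-AM→Baptiste, Sun-PM→Ueda.
Loads: Bakr 1/1, Jensen 1/1, Baptiste 2/2, Abara 2/2, Costa 1/1, Ueda 2/2.

9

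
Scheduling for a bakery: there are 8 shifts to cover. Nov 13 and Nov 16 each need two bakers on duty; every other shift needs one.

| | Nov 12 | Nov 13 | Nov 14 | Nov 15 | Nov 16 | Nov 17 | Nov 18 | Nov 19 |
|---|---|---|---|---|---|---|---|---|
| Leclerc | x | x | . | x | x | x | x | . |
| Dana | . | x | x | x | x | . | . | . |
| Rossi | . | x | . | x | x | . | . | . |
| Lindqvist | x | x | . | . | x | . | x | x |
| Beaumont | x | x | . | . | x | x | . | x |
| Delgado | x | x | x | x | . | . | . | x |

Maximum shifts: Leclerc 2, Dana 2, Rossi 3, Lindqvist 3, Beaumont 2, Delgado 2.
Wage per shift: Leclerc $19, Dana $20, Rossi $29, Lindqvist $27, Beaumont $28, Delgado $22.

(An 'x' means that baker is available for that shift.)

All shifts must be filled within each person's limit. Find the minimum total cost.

Picking the cheapest available baker for each shift independently would cost $196, but that ignores the shift limits.
An optimal schedule: Nov 12→Lindqvist, Nov 13→Delgado+Lindqvist, Nov 14→Dana, Nov 15→Dana, Nov 16→Lindqvist+Beaumont, Nov 17→Leclerc, Nov 18→Leclerc, Nov 19→Delgado.
Total: 27 + 22 + 27 + 20 + 20 + 27 + 28 + 19 + 19 + 22 = $231.

$231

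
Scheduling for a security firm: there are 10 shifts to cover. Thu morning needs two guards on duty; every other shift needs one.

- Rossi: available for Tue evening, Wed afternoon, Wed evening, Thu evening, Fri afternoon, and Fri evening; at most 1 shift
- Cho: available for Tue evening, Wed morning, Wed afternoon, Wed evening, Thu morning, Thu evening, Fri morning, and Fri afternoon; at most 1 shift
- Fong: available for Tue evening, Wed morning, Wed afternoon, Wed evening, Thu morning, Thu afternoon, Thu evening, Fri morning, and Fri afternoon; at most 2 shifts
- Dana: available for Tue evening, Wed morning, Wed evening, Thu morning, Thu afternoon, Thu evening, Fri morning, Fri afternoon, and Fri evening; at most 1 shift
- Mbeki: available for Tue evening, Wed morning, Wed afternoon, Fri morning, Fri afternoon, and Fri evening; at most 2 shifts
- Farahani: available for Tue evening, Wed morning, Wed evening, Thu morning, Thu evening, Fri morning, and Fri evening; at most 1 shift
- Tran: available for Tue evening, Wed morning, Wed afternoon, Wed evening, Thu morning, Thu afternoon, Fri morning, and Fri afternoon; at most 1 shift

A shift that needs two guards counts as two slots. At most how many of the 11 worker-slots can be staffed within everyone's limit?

9

Total capacity across all guards is 1+1+2+1+2+1+1 = 9, and 11 slots are needed, so at most 9 can be filled.
An assignment achieving 9: Wed morning→Mbeki, Wed afternoon→Cho, Wed evening→Tran, Thu morning→Fong+Dana, Thu afternoon→Fong, Thu evening→Farahani, Fri morning→Mbeki, Fri evening→Rossi.
Loads: Rossi 1/1, Cho 1/1, Fong 2/2, Dana 1/1, Mbeki 2/2, Farahani 1/1, Tran 1/1.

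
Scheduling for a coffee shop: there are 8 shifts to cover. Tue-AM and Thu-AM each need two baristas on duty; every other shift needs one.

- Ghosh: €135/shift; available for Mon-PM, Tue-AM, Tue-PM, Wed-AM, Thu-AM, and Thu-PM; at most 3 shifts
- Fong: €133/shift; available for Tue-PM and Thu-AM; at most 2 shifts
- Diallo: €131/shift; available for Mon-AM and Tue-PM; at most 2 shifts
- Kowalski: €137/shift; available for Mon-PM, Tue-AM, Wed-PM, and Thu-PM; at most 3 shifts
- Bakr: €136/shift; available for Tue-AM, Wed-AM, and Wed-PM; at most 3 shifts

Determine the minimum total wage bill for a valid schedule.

Mon-AM can only be covered by Diallo, so that assignment is forced.
Thu-AM can only be covered by Ghosh and Fong, so that assignment is forced.
Picking the cheapest available barista for each shift independently would cost €1342, but that ignores the shift limits.
An optimal schedule: Mon-AM→Diallo, Mon-PM→Ghosh, Tue-AM→Bakr+Kowalski, Tue-PM→Diallo, Wed-AM→Bakr, Wed-PM→Bakr, Thu-AM→Fong+Ghosh, Thu-PM→Ghosh.
Total: 131 + 135 + 136 + 137 + 131 + 136 + 136 + 133 + 135 + 135 = €1345.

€1345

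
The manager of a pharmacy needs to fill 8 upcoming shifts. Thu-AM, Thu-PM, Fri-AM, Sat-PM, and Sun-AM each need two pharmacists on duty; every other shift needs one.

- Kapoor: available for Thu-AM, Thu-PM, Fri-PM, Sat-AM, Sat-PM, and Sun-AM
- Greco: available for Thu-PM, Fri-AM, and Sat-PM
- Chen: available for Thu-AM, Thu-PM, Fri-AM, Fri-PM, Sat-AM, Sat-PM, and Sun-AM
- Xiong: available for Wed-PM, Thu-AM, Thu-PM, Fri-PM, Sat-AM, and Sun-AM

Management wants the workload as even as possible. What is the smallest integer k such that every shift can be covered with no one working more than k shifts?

4

With 4 pharmacists and 13 worker-slots to fill, someone must work at least ⌈13/4⌉ = 4 shifts, so k ≥ 4.
k = 4 works: Wed-PM→Xiong, Thu-AM→Kapoor+Chen, Thu-PM→Greco+Chen, Fri-AM→Greco+Chen, Fri-PM→Kapoor, Sat-AM→Kapoor, Sat-PM→Kapoor+Greco, Sun-AM→Chen+Xiong.
Loads: Kapoor 4, Greco 3, Chen 4, Xiong 2 — all ≤ 4.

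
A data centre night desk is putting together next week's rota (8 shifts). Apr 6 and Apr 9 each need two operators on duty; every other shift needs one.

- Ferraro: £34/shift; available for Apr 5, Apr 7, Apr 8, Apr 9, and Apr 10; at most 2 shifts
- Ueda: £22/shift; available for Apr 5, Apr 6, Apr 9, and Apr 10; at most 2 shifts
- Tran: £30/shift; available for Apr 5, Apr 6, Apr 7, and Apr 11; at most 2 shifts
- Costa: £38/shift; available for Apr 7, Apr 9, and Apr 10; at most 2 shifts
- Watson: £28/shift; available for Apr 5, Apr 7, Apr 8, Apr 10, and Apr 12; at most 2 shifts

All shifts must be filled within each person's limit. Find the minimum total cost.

£304

Apr 6 can only be covered by Ueda and Tran, so that assignment is forced.
Apr 11 can only be covered by Tran, so that assignment is forced.
Apr 12 can only be covered by Watson, so that assignment is forced.
Picking the cheapest available operator for each shift independently would cost £266, but that ignores the shift limits.
An optimal schedule: Apr 5→Watson, Apr 6→Ueda+Tran, Apr 7→Costa, Apr 8→Ferraro, Apr 9→Ferraro+Ueda, Apr 10→Costa, Apr 11→Tran, Apr 12→Watson.
Total: 28 + 22 + 30 + 38 + 34 + 34 + 22 + 38 + 30 + 28 = £304.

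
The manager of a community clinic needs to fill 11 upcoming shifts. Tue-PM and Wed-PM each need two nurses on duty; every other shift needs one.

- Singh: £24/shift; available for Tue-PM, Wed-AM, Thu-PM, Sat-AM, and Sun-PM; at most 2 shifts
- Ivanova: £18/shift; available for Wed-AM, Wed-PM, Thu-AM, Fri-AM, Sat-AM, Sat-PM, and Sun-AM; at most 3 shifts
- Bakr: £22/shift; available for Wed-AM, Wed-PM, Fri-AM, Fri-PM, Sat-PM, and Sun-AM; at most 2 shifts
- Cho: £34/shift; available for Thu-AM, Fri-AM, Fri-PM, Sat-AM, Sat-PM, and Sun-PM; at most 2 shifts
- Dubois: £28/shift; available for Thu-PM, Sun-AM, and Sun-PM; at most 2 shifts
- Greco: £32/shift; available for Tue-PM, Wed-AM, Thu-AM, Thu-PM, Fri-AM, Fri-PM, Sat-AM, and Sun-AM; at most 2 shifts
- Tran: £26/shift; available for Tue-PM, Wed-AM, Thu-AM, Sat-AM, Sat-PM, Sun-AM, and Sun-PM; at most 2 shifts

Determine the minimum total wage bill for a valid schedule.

Wed-PM can only be covered by Ivanova and Bakr, so that assignment is forced.
Picking the cheapest available nurse for each shift independently would cost £268, but that ignores the shift limits.
An optimal schedule: Tue-PM→Singh+Tran, Wed-AM→Greco, Wed-PM→Ivanova+Bakr, Thu-AM→Ivanova, Thu-PM→Singh, Fri-AM→Ivanova, Fri-PM→Bakr, Sat-AM→Greco, Sat-PM→Tran, Sun-AM→Dubois, Sun-PM→Dubois.
Total: 24 + 26 + 32 + 18 + 22 + 18 + 24 + 18 + 22 + 32 + 26 + 28 + 28 = £318.

£318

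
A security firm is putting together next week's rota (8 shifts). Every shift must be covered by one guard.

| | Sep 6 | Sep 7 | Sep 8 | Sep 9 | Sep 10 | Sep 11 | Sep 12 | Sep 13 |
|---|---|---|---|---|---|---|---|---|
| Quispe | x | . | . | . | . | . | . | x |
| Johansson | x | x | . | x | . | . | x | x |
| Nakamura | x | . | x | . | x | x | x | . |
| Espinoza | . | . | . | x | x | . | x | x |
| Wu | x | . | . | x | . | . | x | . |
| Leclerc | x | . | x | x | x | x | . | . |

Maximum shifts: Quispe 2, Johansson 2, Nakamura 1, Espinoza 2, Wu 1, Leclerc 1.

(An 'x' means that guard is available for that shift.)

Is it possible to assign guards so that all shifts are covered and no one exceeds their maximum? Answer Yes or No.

Sep 7 can only be covered by Johansson, so that assignment is forced.
One valid schedule: Sep 6→Quispe, Sep 7→Johansson, Sep 8→Nakamura, Sep 9→Johansson, Sep 10→Espinoza, Sep 11→Leclerc, Sep 12→Espinoza, Sep 13→Quispe.
Loads: Quispe 2/2, Johansson 2/2, Nakamura 1/1, Espinoza 2/2, Wu 0/1, Leclerc 1/1 — all within limits.

Yes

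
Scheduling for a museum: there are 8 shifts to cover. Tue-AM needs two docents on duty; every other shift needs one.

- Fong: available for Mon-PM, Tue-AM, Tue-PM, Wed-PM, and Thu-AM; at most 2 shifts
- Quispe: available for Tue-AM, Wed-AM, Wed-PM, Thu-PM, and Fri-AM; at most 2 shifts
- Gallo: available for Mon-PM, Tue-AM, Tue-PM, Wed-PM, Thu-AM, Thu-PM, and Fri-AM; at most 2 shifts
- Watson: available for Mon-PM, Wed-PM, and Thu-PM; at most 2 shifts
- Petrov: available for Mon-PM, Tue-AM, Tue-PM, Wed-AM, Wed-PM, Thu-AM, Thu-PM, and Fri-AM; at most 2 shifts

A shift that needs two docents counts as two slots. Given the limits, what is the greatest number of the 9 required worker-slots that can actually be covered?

9

Total capacity across all docents is 2+2+2+2+2 = 10, and 9 slots are needed, so at most 9 can be filled.
An assignment achieving 9: Mon-PM→Gallo, Tue-AM→Gallo+Petrov, Tue-PM→Fong, Wed-AM→Quispe, Wed-PM→Watson, Thu-AM→Fong, Thu-PM→Watson, Fri-AM→Quispe.
Loads: Fong 2/2, Quispe 2/2, Gallo 2/2, Watson 2/2, Petrov 1/2.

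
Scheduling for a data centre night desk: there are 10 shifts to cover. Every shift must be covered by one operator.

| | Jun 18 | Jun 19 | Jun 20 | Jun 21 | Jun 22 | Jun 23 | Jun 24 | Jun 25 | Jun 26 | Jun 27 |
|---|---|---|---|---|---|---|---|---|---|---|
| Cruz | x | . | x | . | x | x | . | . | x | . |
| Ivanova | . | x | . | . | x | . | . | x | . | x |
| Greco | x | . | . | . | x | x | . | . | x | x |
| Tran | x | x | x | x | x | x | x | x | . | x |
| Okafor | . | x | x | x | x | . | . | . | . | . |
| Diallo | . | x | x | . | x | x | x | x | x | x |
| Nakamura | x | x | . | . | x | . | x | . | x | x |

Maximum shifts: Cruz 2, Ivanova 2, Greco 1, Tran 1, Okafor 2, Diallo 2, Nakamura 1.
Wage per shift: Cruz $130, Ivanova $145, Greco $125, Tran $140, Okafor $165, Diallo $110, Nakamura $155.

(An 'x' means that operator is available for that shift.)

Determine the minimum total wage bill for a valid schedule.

Picking the cheapest available operator for each shift independently would cost $1145, but that ignores the shift limits.
An optimal schedule: Jun 18→Cruz, Jun 19→Ivanova, Jun 20→Cruz, Jun 21→Tran, Jun 22→Okafor, Jun 23→Greco, Jun 24→Diallo, Jun 25→Ivanova, Jun 26→Diallo, Jun 27→Nakamura.
Total: 130 + 145 + 130 + 140 + 165 + 125 + 110 + 145 + 110 + 155 = $1355.

$1355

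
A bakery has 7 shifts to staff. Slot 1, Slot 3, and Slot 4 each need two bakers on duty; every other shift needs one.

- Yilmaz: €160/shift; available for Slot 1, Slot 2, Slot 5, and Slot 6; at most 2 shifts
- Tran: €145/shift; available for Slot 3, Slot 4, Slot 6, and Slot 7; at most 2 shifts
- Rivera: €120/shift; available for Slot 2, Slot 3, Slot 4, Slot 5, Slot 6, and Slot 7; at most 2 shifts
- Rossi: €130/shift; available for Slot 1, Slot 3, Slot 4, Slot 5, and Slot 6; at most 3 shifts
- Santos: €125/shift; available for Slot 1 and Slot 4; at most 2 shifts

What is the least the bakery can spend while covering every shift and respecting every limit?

Picking the cheapest available baker for each shift independently would cost €1230, but that ignores the shift limits.
An optimal schedule: Slot 1→Santos+Rossi, Slot 2→Rivera, Slot 3→Rossi+Tran, Slot 4→Santos+Tran, Slot 5→Rossi, Slot 6→Yilmaz, Slot 7→Rivera.
Total: 125 + 130 + 120 + 130 + 145 + 125 + 145 + 130 + 160 + 120 = €1330.

€1330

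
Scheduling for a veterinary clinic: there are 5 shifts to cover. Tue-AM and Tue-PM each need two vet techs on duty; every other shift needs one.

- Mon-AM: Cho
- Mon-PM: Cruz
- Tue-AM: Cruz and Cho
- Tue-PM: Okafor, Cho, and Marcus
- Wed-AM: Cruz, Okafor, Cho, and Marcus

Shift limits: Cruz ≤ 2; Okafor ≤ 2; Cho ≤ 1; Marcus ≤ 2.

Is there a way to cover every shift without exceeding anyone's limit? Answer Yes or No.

No

Total capacity is 7 and 7 slots are needed, so capacity alone doesn't rule it out.
Shifts {Mon-AM, Tue-AM} need 3 worker-slots in total, but the vet techs available for any of those shifts (Cruz and Cho) can supply at most 2 among them. So no valid schedule exists.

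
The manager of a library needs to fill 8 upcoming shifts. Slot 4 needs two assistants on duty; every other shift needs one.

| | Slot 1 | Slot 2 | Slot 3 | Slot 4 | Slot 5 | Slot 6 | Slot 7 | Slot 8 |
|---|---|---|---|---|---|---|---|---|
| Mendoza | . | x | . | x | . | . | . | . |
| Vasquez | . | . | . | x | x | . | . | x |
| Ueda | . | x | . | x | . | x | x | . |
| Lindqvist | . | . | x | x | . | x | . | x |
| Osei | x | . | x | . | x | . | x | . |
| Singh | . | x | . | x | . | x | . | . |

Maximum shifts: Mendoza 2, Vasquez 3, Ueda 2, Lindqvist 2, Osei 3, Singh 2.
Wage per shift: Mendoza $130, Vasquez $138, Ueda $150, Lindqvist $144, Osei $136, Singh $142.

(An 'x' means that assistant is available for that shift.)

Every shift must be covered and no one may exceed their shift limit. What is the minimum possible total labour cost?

$1224

Slot 1 can only be covered by Osei, so that assignment is forced.
Picking the cheapest available assistant for each shift independently would cost $1222, but that ignores the shift limits.
An optimal schedule: Slot 1→Osei, Slot 2→Mendoza, Slot 3→Osei, Slot 4→Mendoza+Vasquez, Slot 5→Vasquez, Slot 6→Singh, Slot 7→Osei, Slot 8→Vasquez.
Total: 136 + 130 + 136 + 130 + 138 + 138 + 142 + 136 + 138 = $1224.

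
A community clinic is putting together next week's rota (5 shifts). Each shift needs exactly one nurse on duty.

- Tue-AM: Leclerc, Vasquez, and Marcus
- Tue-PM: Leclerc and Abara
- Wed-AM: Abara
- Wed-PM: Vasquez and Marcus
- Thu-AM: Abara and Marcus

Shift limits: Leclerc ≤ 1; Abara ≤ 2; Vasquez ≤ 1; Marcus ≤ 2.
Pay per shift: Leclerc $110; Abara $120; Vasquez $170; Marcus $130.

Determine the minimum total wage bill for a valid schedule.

Wed-AM can only be covered by Abara, so that assignment is forced.
Picking the cheapest available nurse for each shift independently would cost $590, but that ignores the shift limits.
An optimal schedule: Tue-AM→Marcus, Tue-PM→Leclerc, Wed-AM→Abara, Wed-PM→Marcus, Thu-AM→Abara.
Total: 130 + 110 + 120 + 130 + 120 = $610.

$610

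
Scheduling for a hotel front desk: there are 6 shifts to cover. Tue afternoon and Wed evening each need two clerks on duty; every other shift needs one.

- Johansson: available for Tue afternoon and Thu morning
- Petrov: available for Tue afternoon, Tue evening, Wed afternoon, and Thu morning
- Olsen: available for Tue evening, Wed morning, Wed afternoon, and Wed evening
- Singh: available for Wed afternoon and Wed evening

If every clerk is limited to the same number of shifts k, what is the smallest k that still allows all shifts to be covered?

With 4 clerks and 8 worker-slots to fill, someone must work at least ⌈8/4⌉ = 2 shifts, so k ≥ 2.
k = 2 works: Tue afternoon→Johansson+Petrov, Tue evening→Petrov, Wed morning→Olsen, Wed afternoon→Singh, Wed evening→Olsen+Singh, Thu morning→Johansson.
Loads: Johansson 2, Petrov 2, Olsen 2, Singh 2 — all ≤ 2.

2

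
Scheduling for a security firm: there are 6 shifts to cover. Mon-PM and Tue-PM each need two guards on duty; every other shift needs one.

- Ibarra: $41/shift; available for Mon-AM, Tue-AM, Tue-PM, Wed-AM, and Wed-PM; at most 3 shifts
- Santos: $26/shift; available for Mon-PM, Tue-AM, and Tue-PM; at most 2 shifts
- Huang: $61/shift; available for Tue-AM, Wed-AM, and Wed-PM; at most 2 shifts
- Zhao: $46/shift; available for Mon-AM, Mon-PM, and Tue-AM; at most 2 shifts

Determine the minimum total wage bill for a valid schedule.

$328

Mon-PM can only be covered by Santos and Zhao, so that assignment is forced.
Tue-PM can only be covered by Ibarra and Santos, so that assignment is forced.
Picking the cheapest available guard for each shift independently would cost $288, but that ignores the shift limits.
An optimal schedule: Mon-AM→Ibarra, Mon-PM→Santos+Zhao, Tue-AM→Zhao, Tue-PM→Santos+Ibarra, Wed-AM→Ibarra, Wed-PM→Huang.
Total: 41 + 26 + 46 + 46 + 26 + 41 + 41 + 61 = $328.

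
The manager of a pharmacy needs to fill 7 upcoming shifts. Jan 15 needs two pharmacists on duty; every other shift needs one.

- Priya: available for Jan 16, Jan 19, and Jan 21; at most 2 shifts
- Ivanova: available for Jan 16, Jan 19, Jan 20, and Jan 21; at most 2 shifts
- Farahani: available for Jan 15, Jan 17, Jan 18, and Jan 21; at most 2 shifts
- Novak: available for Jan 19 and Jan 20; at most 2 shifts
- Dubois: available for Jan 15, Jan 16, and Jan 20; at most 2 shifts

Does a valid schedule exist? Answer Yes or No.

Total capacity is 10 and 8 slots are needed, so capacity alone doesn't rule it out.
Shifts {Jan 15, Jan 17, Jan 18} need 4 worker-slots in total, but the pharmacists available for any of those shifts (Farahani and Dubois) can supply at most 3 among them. So no valid schedule exists.

No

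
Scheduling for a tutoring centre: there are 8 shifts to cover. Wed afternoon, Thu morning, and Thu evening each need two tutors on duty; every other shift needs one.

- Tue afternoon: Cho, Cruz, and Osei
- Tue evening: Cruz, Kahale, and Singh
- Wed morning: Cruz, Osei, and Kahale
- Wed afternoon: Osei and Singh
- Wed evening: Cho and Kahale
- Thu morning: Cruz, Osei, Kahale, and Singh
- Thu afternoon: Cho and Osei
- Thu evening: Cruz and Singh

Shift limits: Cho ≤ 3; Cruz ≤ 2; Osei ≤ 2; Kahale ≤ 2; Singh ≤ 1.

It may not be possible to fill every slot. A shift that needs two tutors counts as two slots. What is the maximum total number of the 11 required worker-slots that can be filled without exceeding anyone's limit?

10

Total capacity across all tutors is 3+2+2+2+1 = 10, and 11 slots are needed, so at most 10 can be filled.
An assignment achieving 10: Tue afternoon→Cho, Tue evening→Cruz, Wed morning→Kahale, Wed afternoon→Osei+Singh, Wed evening→Cho, Thu morning→Osei+Kahale, Thu afternoon→Cho, Thu evening→Cruz.
Loads: Cho 3/3, Cruz 2/2, Osei 2/2, Kahale 2/2, Singh 1/1.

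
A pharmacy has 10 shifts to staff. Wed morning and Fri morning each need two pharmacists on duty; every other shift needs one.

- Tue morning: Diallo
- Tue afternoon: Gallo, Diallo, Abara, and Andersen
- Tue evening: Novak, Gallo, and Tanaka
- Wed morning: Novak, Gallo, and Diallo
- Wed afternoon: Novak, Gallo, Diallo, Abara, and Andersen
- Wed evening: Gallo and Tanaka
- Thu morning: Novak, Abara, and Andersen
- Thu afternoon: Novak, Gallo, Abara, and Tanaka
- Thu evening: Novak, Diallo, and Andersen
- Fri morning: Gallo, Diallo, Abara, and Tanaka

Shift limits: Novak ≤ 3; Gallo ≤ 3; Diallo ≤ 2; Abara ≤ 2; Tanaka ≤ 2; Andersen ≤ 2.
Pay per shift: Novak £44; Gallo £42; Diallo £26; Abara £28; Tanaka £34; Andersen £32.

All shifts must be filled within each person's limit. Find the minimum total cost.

£410

Tue morning can only be covered by Diallo, so that assignment is forced.
Picking the cheapest available pharmacist for each shift independently would cost £350, but that ignores the shift limits.
An optimal schedule: Tue morning→Diallo, Tue afternoon→Andersen, Tue evening→Tanaka, Wed morning→Diallo+Gallo, Wed afternoon→Novak, Wed evening→Tanaka, Thu morning→Abara, Thu afternoon→Gallo, Thu evening→Andersen, Fri morning→Abara+Gallo.
Total: 26 + 32 + 34 + 26 + 42 + 44 + 34 + 28 + 42 + 32 + 28 + 42 = £410.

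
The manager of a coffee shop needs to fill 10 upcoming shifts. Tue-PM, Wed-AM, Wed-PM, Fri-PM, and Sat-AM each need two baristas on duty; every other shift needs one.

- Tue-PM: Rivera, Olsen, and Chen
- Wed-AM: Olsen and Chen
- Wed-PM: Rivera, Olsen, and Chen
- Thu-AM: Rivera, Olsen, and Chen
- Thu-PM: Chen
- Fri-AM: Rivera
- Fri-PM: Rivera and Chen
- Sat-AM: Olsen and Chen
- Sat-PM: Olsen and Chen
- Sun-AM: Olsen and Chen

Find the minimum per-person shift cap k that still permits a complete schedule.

With 3 baristas and 15 worker-slots to fill, someone must work at least ⌈15/3⌉ = 5 shifts, so k ≥ 5.
k = 5 works: Tue-PM→Rivera+Olsen, Wed-AM→Olsen+Chen, Wed-PM→Rivera+Chen, Thu-AM→Rivera, Thu-PM→Chen, Fri-AM→Rivera, Fri-PM→Rivera+Chen, Sat-AM→Olsen+Chen, Sat-PM→Olsen, Sun-AM→Olsen.
Loads: Rivera 5, Olsen 5, Chen 5 — all ≤ 5.

5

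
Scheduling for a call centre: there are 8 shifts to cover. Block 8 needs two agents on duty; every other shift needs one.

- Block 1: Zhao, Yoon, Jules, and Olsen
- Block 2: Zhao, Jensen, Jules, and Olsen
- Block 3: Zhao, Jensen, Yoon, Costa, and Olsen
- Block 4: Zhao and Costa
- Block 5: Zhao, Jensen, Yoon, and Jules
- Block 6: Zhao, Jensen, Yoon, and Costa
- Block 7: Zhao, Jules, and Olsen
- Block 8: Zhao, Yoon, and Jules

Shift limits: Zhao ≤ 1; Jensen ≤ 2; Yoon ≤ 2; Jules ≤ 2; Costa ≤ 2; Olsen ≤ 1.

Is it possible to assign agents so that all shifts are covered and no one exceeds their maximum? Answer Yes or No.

One valid schedule: Block 1→Yoon, Block 2→Jensen, Block 3→Costa, Block 4→Zhao, Block 5→Jensen, Block 6→Costa, Block 7→Jules, Block 8→Yoon+Jules.
Loads: Zhao 1/1, Jensen 2/2, Yoon 2/2, Jules 2/2, Costa 2/2, Olsen 0/1 — all within limits.

Yes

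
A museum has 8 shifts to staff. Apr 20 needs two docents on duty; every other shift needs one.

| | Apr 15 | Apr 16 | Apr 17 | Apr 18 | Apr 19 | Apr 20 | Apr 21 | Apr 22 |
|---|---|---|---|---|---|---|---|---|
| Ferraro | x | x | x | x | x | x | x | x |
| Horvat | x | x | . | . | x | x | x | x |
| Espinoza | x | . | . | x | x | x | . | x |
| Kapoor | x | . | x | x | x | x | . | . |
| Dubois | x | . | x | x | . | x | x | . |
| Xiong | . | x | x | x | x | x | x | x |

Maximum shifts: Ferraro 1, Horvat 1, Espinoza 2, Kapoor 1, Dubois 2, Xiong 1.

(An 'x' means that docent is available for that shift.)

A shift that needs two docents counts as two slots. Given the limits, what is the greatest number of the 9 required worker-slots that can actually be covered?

Total capacity across all docents is 1+1+2+1+2+1 = 8, and 9 slots are needed, so at most 8 can be filled.
An assignment achieving 8: Apr 15→Espinoza, Apr 16→Ferraro, Apr 17→Kapoor, Apr 18→Dubois, Apr 19→Xiong, Apr 20→Dubois, Apr 21→Horvat, Apr 22→Espinoza.
Loads: Ferraro 1/1, Horvat 1/1, Espinoza 2/2, Kapoor 1/1, Dubois 2/2, Xiong 1/1.

8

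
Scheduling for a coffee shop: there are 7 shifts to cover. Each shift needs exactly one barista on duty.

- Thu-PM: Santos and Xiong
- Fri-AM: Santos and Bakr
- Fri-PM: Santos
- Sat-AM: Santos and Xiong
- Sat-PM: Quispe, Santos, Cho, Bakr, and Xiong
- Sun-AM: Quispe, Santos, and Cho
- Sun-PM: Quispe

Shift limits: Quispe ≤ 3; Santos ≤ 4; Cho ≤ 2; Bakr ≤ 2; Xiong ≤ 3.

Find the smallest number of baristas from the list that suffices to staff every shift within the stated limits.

7 slots to fill and no one can take more than 4, so at least ⌈7/4⌉ = 2 baristas are needed.
Quispe and Santos alone can cover everything: Thu-PM→Santos, Fri-AM→Santos, Fri-PM→Santos, Sat-AM→Santos, Sat-PM→Quispe, Sun-AM→Quispe, Sun-PM→Quispe.

2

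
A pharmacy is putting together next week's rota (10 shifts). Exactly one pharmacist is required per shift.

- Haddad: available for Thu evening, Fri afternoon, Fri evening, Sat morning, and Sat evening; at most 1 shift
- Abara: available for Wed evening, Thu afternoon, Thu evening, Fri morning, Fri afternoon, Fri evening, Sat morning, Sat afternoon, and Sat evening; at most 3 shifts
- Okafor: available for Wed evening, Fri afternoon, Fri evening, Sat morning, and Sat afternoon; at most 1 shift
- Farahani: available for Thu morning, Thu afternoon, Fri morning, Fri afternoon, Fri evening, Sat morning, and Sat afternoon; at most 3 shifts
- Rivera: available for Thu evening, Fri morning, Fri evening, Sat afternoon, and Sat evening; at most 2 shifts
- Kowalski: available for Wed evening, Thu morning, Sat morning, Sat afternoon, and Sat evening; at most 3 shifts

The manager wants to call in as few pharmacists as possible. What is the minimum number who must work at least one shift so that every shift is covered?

4

10 slots to fill and no one can take more than 3, so at least ⌈10/3⌉ = 4 pharmacists are needed.
Haddad, Abara, Farahani, and Kowalski alone can cover everything: Wed evening→Abara, Thu morning→Farahani, Thu afternoon→Abara, Thu evening→Haddad, Fri morning→Abara, Fri afternoon→Farahani, Fri evening→Farahani, Sat morning→Kowalski, Sat afternoon→Kowalski, Sat evening→Kowalski.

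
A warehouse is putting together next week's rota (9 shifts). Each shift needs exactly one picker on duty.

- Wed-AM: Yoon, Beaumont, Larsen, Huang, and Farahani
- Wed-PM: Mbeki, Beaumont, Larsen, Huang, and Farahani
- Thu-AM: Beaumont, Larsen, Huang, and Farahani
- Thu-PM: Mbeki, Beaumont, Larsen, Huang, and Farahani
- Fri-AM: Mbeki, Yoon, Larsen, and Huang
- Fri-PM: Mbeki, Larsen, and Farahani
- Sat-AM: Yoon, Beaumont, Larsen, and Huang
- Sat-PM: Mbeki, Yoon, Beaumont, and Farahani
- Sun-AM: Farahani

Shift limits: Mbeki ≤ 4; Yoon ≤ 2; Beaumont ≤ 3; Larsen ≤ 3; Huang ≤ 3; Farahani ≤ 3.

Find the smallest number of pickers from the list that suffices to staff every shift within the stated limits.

3

9 slots to fill and no one can take more than 4, so at least ⌈9/4⌉ = 3 pickers are needed.
Mbeki, Yoon, and Farahani alone can cover everything: Wed-AM→Yoon, Wed-PM→Mbeki, Thu-AM→Farahani, Thu-PM→Mbeki, Fri-AM→Mbeki, Fri-PM→Mbeki, Sat-AM→Yoon, Sat-PM→Farahani, Sun-AM→Farahani.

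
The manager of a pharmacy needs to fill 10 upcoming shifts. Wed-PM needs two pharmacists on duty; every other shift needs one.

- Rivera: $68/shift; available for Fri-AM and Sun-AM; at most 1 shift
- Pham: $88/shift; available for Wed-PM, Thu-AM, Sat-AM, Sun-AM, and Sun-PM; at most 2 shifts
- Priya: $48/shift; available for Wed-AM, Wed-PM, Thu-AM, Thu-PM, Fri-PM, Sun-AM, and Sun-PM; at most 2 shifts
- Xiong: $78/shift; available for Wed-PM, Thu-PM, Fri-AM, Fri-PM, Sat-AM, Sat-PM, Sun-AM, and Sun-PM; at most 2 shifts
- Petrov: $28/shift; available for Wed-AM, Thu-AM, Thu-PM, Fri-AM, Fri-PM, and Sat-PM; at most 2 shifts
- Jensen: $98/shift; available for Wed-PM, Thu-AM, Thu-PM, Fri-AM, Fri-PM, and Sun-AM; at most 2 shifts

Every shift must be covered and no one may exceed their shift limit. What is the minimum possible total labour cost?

$748

Picking the cheapest available pharmacist for each shift independently would cost $468, but that ignores the shift limits.
An optimal schedule: Wed-AM→Priya, Wed-PM→Xiong+Jensen, Thu-AM→Priya, Thu-PM→Petrov, Fri-AM→Rivera, Fri-PM→Petrov, Sat-AM→Pham, Sat-PM→Xiong, Sun-AM→Jensen, Sun-PM→Pham.
Total: 48 + 78 + 98 + 48 + 28 + 68 + 28 + 88 + 78 + 98 + 88 = $748.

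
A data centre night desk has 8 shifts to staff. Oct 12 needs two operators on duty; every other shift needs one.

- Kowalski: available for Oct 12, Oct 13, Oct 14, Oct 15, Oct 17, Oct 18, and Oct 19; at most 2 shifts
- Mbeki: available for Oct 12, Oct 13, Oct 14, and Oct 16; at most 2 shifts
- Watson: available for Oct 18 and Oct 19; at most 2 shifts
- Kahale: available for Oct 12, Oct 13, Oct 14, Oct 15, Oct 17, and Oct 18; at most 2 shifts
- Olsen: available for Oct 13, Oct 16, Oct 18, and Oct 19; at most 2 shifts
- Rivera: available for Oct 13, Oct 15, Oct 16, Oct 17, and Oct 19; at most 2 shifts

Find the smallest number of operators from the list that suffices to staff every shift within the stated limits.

9 slots to fill and no one can take more than 2, so at least ⌈9/2⌉ = 5 operators are needed.
Kowalski, Mbeki, Watson, Kahale, and Olsen alone can cover everything: Oct 12→Mbeki+Kahale, Oct 13→Olsen, Oct 14→Kahale, Oct 15→Kowalski, Oct 16→Mbeki, Oct 17→Kowalski, Oct 18→Watson, Oct 19→Watson.

5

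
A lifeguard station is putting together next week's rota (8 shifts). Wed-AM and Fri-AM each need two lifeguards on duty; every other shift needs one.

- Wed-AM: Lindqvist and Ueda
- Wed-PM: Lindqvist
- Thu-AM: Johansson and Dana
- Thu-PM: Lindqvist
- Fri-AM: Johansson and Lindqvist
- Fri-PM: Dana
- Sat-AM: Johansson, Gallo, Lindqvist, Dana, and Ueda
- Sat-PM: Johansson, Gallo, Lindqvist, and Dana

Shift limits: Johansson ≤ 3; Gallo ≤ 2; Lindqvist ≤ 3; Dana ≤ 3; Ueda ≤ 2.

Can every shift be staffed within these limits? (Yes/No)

Total capacity is 13 and 10 slots are needed, so capacity alone doesn't rule it out.
Shifts {Wed-AM, Wed-PM, Thu-PM, Fri-AM} need 6 worker-slots in total, but the lifeguards available for any of those shifts (Johansson, Lindqvist, and Ueda) can supply at most 5 among them. So no valid schedule exists.

No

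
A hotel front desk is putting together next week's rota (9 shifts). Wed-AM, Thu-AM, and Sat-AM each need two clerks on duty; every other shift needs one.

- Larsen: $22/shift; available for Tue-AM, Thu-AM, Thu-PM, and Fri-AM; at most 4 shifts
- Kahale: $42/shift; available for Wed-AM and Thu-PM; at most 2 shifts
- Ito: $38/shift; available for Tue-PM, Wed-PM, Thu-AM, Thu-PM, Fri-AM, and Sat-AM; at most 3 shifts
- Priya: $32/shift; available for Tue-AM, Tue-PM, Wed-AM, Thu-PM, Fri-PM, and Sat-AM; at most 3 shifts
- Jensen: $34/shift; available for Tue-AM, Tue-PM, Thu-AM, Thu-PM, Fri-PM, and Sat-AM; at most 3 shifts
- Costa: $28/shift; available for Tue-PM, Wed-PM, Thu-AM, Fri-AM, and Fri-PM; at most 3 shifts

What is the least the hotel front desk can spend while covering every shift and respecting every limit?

$344

Wed-AM can only be covered by Kahale and Priya, so that assignment is forced.
Picking the cheapest available clerk for each shift independently would cost $340, but that ignores the shift limits.
An optimal schedule: Tue-AM→Larsen, Tue-PM→Priya, Wed-AM→Priya+Kahale, Wed-PM→Costa, Thu-AM→Larsen+Costa, Thu-PM→Larsen, Fri-AM→Larsen, Fri-PM→Costa, Sat-AM→Priya+Jensen.
Total: 22 + 32 + 32 + 42 + 28 + 22 + 28 + 22 + 22 + 28 + 32 + 34 = $344.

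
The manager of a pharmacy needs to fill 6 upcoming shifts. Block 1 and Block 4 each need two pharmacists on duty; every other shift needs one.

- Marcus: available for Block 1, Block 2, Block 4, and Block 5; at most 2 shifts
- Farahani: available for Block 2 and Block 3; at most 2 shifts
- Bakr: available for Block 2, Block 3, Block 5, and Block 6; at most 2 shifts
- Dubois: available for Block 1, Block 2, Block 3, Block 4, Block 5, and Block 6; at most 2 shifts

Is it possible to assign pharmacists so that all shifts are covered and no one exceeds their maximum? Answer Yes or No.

Yes

Block 1 can only be covered by Marcus and Dubois, so that assignment is forced.
Block 4 can only be covered by Marcus and Dubois, so that assignment is forced.
One valid schedule: Block 1→Marcus+Dubois, Block 2→Farahani, Block 3→Farahani, Block 4→Marcus+Dubois, Block 5→Bakr, Block 6→Bakr.
Loads: Marcus 2/2, Farahani 2/2, Bakr 2/2, Dubois 2/2 — all within limits.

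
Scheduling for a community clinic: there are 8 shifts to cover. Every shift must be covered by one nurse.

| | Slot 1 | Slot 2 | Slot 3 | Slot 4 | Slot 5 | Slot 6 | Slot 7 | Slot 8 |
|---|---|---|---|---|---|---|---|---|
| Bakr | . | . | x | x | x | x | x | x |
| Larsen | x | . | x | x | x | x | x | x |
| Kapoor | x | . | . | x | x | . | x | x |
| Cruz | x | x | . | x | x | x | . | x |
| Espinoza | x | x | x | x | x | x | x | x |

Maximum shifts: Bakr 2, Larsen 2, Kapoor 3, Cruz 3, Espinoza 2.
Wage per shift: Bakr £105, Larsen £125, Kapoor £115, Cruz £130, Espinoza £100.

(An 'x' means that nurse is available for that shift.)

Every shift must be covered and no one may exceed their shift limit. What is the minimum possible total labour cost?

Picking the cheapest available nurse for each shift independently would cost £800, but that ignores the shift limits.
An optimal schedule: Slot 1→Kapoor, Slot 2→Espinoza, Slot 3→Espinoza, Slot 4→Kapoor, Slot 5→Kapoor, Slot 6→Bakr, Slot 7→Bakr, Slot 8→Larsen.
Total: 115 + 100 + 100 + 115 + 115 + 105 + 105 + 125 = £880.

£880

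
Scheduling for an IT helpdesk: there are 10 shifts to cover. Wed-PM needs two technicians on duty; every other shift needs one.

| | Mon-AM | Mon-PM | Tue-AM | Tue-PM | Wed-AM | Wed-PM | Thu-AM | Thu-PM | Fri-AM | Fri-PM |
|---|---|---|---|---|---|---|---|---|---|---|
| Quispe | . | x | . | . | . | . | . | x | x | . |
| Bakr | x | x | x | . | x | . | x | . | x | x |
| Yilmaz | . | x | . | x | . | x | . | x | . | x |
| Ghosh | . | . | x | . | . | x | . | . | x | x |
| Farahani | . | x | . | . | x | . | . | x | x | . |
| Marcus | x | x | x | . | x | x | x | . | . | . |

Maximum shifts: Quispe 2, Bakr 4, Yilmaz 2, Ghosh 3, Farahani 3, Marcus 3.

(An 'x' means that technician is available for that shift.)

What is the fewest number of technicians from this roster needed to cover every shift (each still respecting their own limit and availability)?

11 slots to fill and no one can take more than 4, so at least ⌈11/4⌉ = 3 technicians are needed.
Any 3 technicians together have capacity at most 4+3+3 = 10 < 11 slots, so 3 can never suffice.
Quispe, Bakr, Yilmaz, and Ghosh alone can cover everything: Mon-AM→Bakr, Mon-PM→Quispe, Tue-AM→Bakr, Tue-PM→Yilmaz, Wed-AM→Bakr, Wed-PM→Yilmaz+Ghosh, Thu-AM→Bakr, Thu-PM→Quispe, Fri-AM→Ghosh, Fri-PM→Ghosh.

4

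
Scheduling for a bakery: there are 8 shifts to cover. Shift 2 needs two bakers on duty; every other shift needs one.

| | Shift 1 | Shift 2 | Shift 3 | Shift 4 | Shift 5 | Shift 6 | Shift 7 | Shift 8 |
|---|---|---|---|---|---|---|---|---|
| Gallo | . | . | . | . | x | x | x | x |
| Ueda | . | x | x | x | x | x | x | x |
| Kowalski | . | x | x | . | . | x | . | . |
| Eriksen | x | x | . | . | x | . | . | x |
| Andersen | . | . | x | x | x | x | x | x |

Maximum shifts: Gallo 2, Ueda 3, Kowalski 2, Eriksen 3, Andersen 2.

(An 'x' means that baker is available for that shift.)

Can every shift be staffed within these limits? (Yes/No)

Yes

Shift 1 can only be covered by Eriksen, so that assignment is forced.
One valid schedule: Shift 1→Eriksen, Shift 2→Ueda+Kowalski, Shift 3→Ueda, Shift 4→Ueda, Shift 5→Gallo, Shift 6→Kowalski, Shift 7→Gallo, Shift 8→Eriksen.
Loads: Gallo 2/2, Ueda 3/3, Kowalski 2/2, Eriksen 2/3, Andersen 0/2 — all within limits.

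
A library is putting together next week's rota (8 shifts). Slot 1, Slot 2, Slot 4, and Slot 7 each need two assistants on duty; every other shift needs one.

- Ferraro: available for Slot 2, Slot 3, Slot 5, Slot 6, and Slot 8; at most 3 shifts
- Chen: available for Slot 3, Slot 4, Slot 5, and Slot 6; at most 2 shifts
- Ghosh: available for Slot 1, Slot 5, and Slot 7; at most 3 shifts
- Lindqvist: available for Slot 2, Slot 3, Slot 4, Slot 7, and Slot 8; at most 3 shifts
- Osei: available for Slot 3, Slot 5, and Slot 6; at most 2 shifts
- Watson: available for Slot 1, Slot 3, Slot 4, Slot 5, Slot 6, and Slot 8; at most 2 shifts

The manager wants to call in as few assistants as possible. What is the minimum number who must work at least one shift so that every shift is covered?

5

12 slots to fill and no one can take more than 3, so at least ⌈12/3⌉ = 4 assistants are needed.
Any 4 assistants together have capacity at most 3+3+3+2 = 11 < 12 slots, so 4 can never suffice.
Ferraro, Chen, Ghosh, Lindqvist, and Watson alone can cover everything: Slot 1→Ghosh+Watson, Slot 2→Ferraro+Lindqvist, Slot 3→Chen, Slot 4→Chen+Lindqvist, Slot 5→Ghosh, Slot 6→Ferraro, Slot 7→Ghosh+Lindqvist, Slot 8→Ferraro.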